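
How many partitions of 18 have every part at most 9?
p(18, parts ≤ 9) = 318

Use the recurrence p(n, m) = p(n, m−1) + p(n−m, m): either the largest part is < m (count p(n, m−1)) or the largest part is exactly m (remove one copy of m, count p(n−m, m)). With p(0, ·) = 1 this gives p(18, parts ≤ 9) = 318. (By conjugating Young diagrams, this also counts partitions of 18 into at most 9 parts.)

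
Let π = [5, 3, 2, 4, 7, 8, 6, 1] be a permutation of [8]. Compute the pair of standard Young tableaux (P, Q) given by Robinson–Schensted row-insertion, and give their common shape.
P = [1, 4, 6, 8] / [2, 7] / [3] / [5];  Q = [1, 4, 5, 6] / [2, 7] / [3] / [8];  common shape = (4, 2, 1, 1)

Row-insert the values π_1, π_2, … into P one at a time, bumping the leftmost entry strictly greater than the inserted value down to the next row. The recording tableau Q records, in position (i, j), the step at which that cell was added to P.
  Insert 5 (step 1): P = [5];  Q = [1]
  Insert 3 (step 2): P = [3] / [5];  Q = [1] / [2]
  Insert 2 (step 3): P = [2] / [3] / [5];  Q = [1] / [2] / [3]
  Insert 4 (step 4): P = [2, 4] / [3] / [5];  Q = [1, 4] / [2] / [3]
  Insert 7 (step 5): P = [2, 4, 7] / [3] / [5];  Q = [1, 4, 5] / [2] / [3]
  Insert 8 (step 6): P = [2, 4, 7, 8] / [3] / [5];  Q = [1, 4, 5, 6] / [2] / [3]
  Insert 6 (step 7): P = [2, 4, 6, 8] / [3, 7] / [5];  Q = [1, 4, 5, 6] / [2, 7] / [3]
  Insert 1 (step 8): P = [1, 4, 6, 8] / [2, 7] / [3] / [5];  Q = [1, 4, 5, 6] / [2, 7] / [3] / [8]
Final shape: (4, 2, 1, 1).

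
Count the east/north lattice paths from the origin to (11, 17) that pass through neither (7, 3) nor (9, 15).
Number of paths = 13327476

Inclusion–exclusion. Total paths: C(28, 11) = 21474180. Through P₁: C(10, 7)·C(18, 4) = 367200. Through P₂: C(24, 9)·C(4, 2) = 7845024. Since P₁ is strictly southwest of P₂, a monotone path through both must visit P₁ then P₂; paths through both = C(10, 7)·C(14, 2)·C(4, 2) = 65520. Avoid both = 21474180 − 367200 − 7845024 + 65520 = 13327476.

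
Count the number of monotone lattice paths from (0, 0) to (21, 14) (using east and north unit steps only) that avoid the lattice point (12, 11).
Number of paths = 2022502240

Total paths from (0, 0) to (21, 14): C(35, 21) = 2319959400. Paths through (12, 11): (paths (0, 0) → (12, 11)) × (paths (12, 11) → (21, 14)) = C(23, 12) · C(12, 9) = 1352078 · 220 = 297457160. Avoidance count = 2319959400 − 297457160 = 2022502240.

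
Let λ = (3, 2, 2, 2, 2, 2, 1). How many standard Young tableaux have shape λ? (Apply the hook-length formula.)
# SYT of shape (3, 2, 2, 2, 2, 2, 1) = 4576

Hook-length formula: f^λ = n! / Π hook(c), product over all cells c of the Young diagram. For λ = (3, 2, 2, 2, 2, 2, 1), n = 14 boxes. Hook lengths by row (left-to-right, top-to-bottom): [9, 7, 1]; [7, 5]; [6, 4]; [5, 3]; [4, 2]; [3, 1]; [1]. Product of hooks = 19051200. So f^λ = 14! / 19051200 = 87178291200 / 19051200 = 4576.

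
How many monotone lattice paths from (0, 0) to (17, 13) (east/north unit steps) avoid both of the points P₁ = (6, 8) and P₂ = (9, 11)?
Number of paths = 101787246

Inclusion–exclusion. Total paths: C(30, 17) = 119759850. Through P₁: C(14, 6)·C(16, 11) = 13117104. Through P₂: C(20, 9)·C(10, 8) = 7558200. Since P₁ is strictly southwest of P₂, a monotone path through both must visit P₁ then P₂; paths through both = C(14, 6)·C(6, 3)·C(10, 8) = 2702700. Avoid both = 119759850 − 13117104 − 7558200 + 2702700 = 101787246.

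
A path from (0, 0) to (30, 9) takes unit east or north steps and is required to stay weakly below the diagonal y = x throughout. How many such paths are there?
Number of paths = 150391384

By the reflection principle (André's argument), the number of monotone paths to (30, 9) with n ≤ m that never go above y = x is C(39, 30) − C(39, 31) = 211915132 − 61523748 = 150391384.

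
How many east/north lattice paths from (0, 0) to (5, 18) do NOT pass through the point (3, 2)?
Number of paths = 32119

Total paths from (0, 0) to (5, 18): C(23, 5) = 33649. Paths through (3, 2): (paths (0, 0) → (3, 2)) × (paths (3, 2) → (5, 18)) = C(5, 3) · C(18, 2) = 10 · 153 = 1530. Avoidance count = 33649 − 1530 = 32119.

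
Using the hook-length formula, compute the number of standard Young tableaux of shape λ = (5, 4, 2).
# SYT of shape (5, 4, 2) = 990

Hook-length formula: f^λ = n! / Π hook(c), product over all cells c of the Young diagram. For λ = (5, 4, 2), n = 11 boxes. Hook lengths by row (left-to-right, top-to-bottom): [7, 6, 4, 3, 1]; [5, 4, 2, 1]; [2, 1]. Product of hooks = 40320. So f^λ = 11! / 40320 = 39916800 / 40320 = 990.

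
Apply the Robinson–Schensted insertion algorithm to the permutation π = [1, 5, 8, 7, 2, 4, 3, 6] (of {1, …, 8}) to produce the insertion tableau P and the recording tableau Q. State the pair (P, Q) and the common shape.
P = [1, 2, 3, 6] / [4, 7] / [5] / [8];  Q = [1, 2, 3, 8] / [4, 6] / [5] / [7];  common shape = (4, 2, 1, 1)

Row-insert the values π_1, π_2, … into P one at a time, bumping the leftmost entry strictly greater than the inserted value down to the next row. The recording tableau Q records, in position (i, j), the step at which that cell was added to P.
  Insert 1 (step 1): P = [1];  Q = [1]
  Insert 5 (step 2): P = [1, 5];  Q = [1, 2]
  Insert 8 (step 3): P = [1, 5, 8];  Q = [1, 2, 3]
  Insert 7 (step 4): P = [1, 5, 7] / [8];  Q = [1, 2, 3] / [4]
  Insert 2 (step 5): P = [1, 2, 7] / [5] / [8];  Q = [1, 2, 3] / [4] / [5]
  Insert 4 (step 6): P = [1, 2, 4] / [5, 7] / [8];  Q = [1, 2, 3] / [4, 6] / [5]
  Insert 3 (step 7): P = [1, 2, 3] / [4, 7] / [5] / [8];  Q = [1, 2, 3] / [4, 6] / [5] / [7]
  Insert 6 (step 8): P = [1, 2, 3, 6] / [4, 7] / [5] / [8];  Q = [1, 2, 3, 8] / [4, 6] / [5] / [7]
Final shape: (4, 2, 1, 1).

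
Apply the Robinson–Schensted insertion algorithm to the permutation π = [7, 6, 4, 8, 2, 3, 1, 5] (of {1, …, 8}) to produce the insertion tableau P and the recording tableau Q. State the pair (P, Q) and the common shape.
P = [1, 3, 5] / [2, 8] / [4] / [6] / [7];  Q = [1, 4, 8] / [2, 6] / [3] / [5] / [7];  common shape = (3, 2, 1, 1, 1)

Row-insert the values π_1, π_2, … into P one at a time, bumping the leftmost entry strictly greater than the inserted value down to the next row. The recording tableau Q records, in position (i, j), the step at which that cell was added to P.
  Insert 7 (step 1): P = [7];  Q = [1]
  Insert 6 (step 2): P = [6] / [7];  Q = [1] / [2]
  Insert 4 (step 3): P = [4] / [6] / [7];  Q = [1] / [2] / [3]
  Insert 8 (step 4): P = [4, 8] / [6] / [7];  Q = [1, 4] / [2] / [3]
  Insert 2 (step 5): P = [2, 8] / [4] / [6] / [7];  Q = [1, 4] / [2] / [3] / [5]
  Insert 3 (step 6): P = [2, 3] / [4, 8] / [6] / [7];  Q = [1, 4] / [2, 6] / [3] / [5]
  Insert 1 (step 7): P = [1, 3] / [2, 8] / [4] / [6] / [7];  Q = [1, 4] / [2, 6] / [3] / [5] / [7]
  Insert 5 (step 8): P = [1, 3, 5] / [2, 8] / [4] / [6] / [7];  Q = [1, 4, 8] / [2, 6] / [3] / [5] / [7]
Final shape: (3, 2, 1, 1, 1).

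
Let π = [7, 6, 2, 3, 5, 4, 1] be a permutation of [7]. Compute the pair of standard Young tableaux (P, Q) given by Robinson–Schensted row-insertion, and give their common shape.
P = [1, 3, 4] / [2] / [5] / [6] / [7];  Q = [1, 4, 5] / [2] / [3] / [6] / [7];  common shape = (3, 1, 1, 1, 1)

Row-insert the values π_1, π_2, … into P one at a time, bumping the leftmost entry strictly greater than the inserted value down to the next row. The recording tableau Q records, in position (i, j), the step at which that cell was added to P.
  Insert 7 (step 1): P = [7];  Q = [1]
  Insert 6 (step 2): P = [6] / [7];  Q = [1] / [2]
  Insert 2 (step 3): P = [2] / [6] / [7];  Q = [1] / [2] / [3]
  Insert 3 (step 4): P = [2, 3] / [6] / [7];  Q = [1, 4] / [2] / [3]
  Insert 5 (step 5): P = [2, 3, 5] / [6] / [7];  Q = [1, 4, 5] / [2] / [3]
  Insert 4 (step 6): P = [2, 3, 4] / [5] / [6] / [7];  Q = [1, 4, 5] / [2] / [3] / [6]
  Insert 1 (step 7): P = [1, 3, 4] / [2] / [5] / [6] / [7];  Q = [1, 4, 5] / [2] / [3] / [6] / [7]
Final shape: (3, 1, 1, 1, 1).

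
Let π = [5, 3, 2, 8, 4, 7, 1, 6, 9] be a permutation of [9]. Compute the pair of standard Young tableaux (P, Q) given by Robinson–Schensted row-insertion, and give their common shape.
P = [1, 4, 6, 9] / [2, 7] / [3, 8] / [5];  Q = [1, 4, 6, 9] / [2, 5] / [3, 8] / [7];  common shape = (4, 2, 2, 1)

Row-insert the values π_1, π_2, … into P one at a time, bumping the leftmost entry strictly greater than the inserted value down to the next row. The recording tableau Q records, in position (i, j), the step at which that cell was added to P.
  Insert 5 (step 1): P = [5];  Q = [1]
  Insert 3 (step 2): P = [3] / [5];  Q = [1] / [2]
  Insert 2 (step 3): P = [2] / [3] / [5];  Q = [1] / [2] / [3]
  Insert 8 (step 4): P = [2, 8] / [3] / [5];  Q = [1, 4] / [2] / [3]
  Insert 4 (step 5): P = [2, 4] / [3, 8] / [5];  Q = [1, 4] / [2, 5] / [3]
  Insert 7 (step 6): P = [2, 4, 7] / [3, 8] / [5];  Q = [1, 4, 6] / [2, 5] / [3]
  Insert 1 (step 7): P = [1, 4, 7] / [2, 8] / [3] / [5];  Q = [1, 4, 6] / [2, 5] / [3] / [7]
  Insert 6 (step 8): P = [1, 4, 6] / [2, 7] / [3, 8] / [5];  Q = [1, 4, 6] / [2, 5] / [3, 8] / [7]
  Insert 9 (step 9): P = [1, 4, 6, 9] / [2, 7] / [3, 8] / [5];  Q = [1, 4, 6, 9] / [2, 5] / [3, 8] / [7]
Final shape: (4, 2, 2, 1).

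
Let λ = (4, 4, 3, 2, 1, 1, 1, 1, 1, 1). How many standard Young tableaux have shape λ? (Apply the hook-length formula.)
# SYT of shape (4, 4, 3, 2, 1, 1, 1, 1, 1, 1) = 6267492

Hook-length formula: f^λ = n! / Π hook(c), product over all cells c of the Young diagram. For λ = (4, 4, 3, 2, 1, 1, 1, 1, 1, 1), n = 19 boxes. Hook lengths by row (left-to-right, top-to-bottom): [13, 6, 4, 2]; [12, 5, 3, 1]; [10, 3, 1]; [8, 1]; [6]; [5]; [4]; [3]; [2]; [1]. Product of hooks = 19408896000. So f^λ = 19! / 19408896000 = 121645100408832000 / 19408896000 = 6267492.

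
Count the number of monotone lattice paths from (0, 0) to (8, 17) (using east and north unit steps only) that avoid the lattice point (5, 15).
Number of paths = 926535

Total paths from (0, 0) to (8, 17): C(25, 8) = 1081575. Paths through (5, 15): (paths (0, 0) → (5, 15)) × (paths (5, 15) → (8, 17)) = C(20, 5) · C(5, 3) = 15504 · 10 = 155040. Avoidance count = 1081575 − 155040 = 926535.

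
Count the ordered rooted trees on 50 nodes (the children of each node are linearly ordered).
C_49 = 509552245179617138054608572

These ordered rooted trees are counted by the Catalan number C_n = (1/(n + 1)) · C(2n, n). For n = 49: C_49 = (1/50) · C(98, 49) = 25477612258980856902730428600/50 = 509552245179617138054608572.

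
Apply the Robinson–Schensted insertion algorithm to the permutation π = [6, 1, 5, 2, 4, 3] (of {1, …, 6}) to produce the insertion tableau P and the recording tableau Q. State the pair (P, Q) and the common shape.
P = [1, 2, 3] / [4] / [5] / [6];  Q = [1, 3, 5] / [2] / [4] / [6];  common shape = (3, 1, 1, 1)

Row-insert the values π_1, π_2, … into P one at a time, bumping the leftmost entry strictly greater than the inserted value down to the next row. The recording tableau Q records, in position (i, j), the step at which that cell was added to P.
  Insert 6 (step 1): P = [6];  Q = [1]
  Insert 1 (step 2): P = [1] / [6];  Q = [1] / [2]
  Insert 5 (step 3): P = [1, 5] / [6];  Q = [1, 3] / [2]
  Insert 2 (step 4): P = [1, 2] / [5] / [6];  Q = [1, 3] / [2] / [4]
  Insert 4 (step 5): P = [1, 2, 4] / [5] / [6];  Q = [1, 3, 5] / [2] / [4]
  Insert 3 (step 6): P = [1, 2, 3] / [4] / [5] / [6];  Q = [1, 3, 5] / [2] / [4] / [6]
Final shape: (3, 1, 1, 1).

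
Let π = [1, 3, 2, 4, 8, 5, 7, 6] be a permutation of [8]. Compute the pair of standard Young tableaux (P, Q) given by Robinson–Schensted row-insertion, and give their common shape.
P = [1, 2, 4, 5, 6] / [3, 7] / [8];  Q = [1, 2, 4, 5, 7] / [3, 6] / [8];  common shape = (5, 2, 1)

Row-insert the values π_1, π_2, … into P one at a time, bumping the leftmost entry strictly greater than the inserted value down to the next row. The recording tableau Q records, in position (i, j), the step at which that cell was added to P.
  Insert 1 (step 1): P = [1];  Q = [1]
  Insert 3 (step 2): P = [1, 3];  Q = [1, 2]
  Insert 2 (step 3): P = [1, 2] / [3];  Q = [1, 2] / [3]
  Insert 4 (step 4): P = [1, 2, 4] / [3];  Q = [1, 2, 4] / [3]
  Insert 8 (step 5): P = [1, 2, 4, 8] / [3];  Q = [1, 2, 4, 5] / [3]
  Insert 5 (step 6): P = [1, 2, 4, 5] / [3, 8];  Q = [1, 2, 4, 5] / [3, 6]
  Insert 7 (step 7): P = [1, 2, 4, 5, 7] / [3, 8];  Q = [1, 2, 4, 5, 7] / [3, 6]
  Insert 6 (step 8): P = [1, 2, 4, 5, 6] / [3, 7] / [8];  Q = [1, 2, 4, 5, 7] / [3, 6] / [8]
Final shape: (5, 2, 1).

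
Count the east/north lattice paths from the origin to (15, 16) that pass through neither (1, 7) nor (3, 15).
Number of paths = 293996747

Inclusion–exclusion. Total paths: C(31, 15) = 300540195. Through P₁: C(8, 1)·C(23, 14) = 6537520. Through P₂: C(18, 3)·C(13, 12) = 10608. Since P₁ is strictly southwest of P₂, a monotone path through both must visit P₁ then P₂; paths through both = C(8, 1)·C(10, 2)·C(13, 12) = 4680. Avoid both = 300540195 − 6537520 − 10608 + 4680 = 293996747.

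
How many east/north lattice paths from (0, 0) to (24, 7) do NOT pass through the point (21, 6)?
Number of paths = 1445535

Total paths from (0, 0) to (24, 7): C(31, 24) = 2629575. Paths through (21, 6): (paths (0, 0) → (21, 6)) × (paths (21, 6) → (24, 7)) = C(27, 21) · C(4, 3) = 296010 · 4 = 1184040. Avoidance count = 2629575 − 1184040 = 1445535.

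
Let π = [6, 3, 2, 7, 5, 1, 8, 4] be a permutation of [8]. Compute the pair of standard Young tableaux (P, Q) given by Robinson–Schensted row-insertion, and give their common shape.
P = [1, 4, 8] / [2, 5] / [3, 7] / [6];  Q = [1, 4, 7] / [2, 5] / [3, 8] / [6];  common shape = (3, 2, 2, 1)

Row-insert the values π_1, π_2, … into P one at a time, bumping the leftmost entry strictly greater than the inserted value down to the next row. The recording tableau Q records, in position (i, j), the step at which that cell was added to P.
  Insert 6 (step 1): P = [6];  Q = [1]
  Insert 3 (step 2): P = [3] / [6];  Q = [1] / [2]
  Insert 2 (step 3): P = [2] / [3] / [6];  Q = [1] / [2] / [3]
  Insert 7 (step 4): P = [2, 7] / [3] / [6];  Q = [1, 4] / [2] / [3]
  Insert 5 (step 5): P = [2, 5] / [3, 7] / [6];  Q = [1, 4] / [2, 5] / [3]
  Insert 1 (step 6): P = [1, 5] / [2, 7] / [3] / [6];  Q = [1, 4] / [2, 5] / [3] / [6]
  Insert 8 (step 7): P = [1, 5, 8] / [2, 7] / [3] / [6];  Q = [1, 4, 7] / [2, 5] / [3] / [6]
  Insert 4 (step 8): P = [1, 4, 8] / [2, 5] / [3, 7] / [6];  Q = [1, 4, 7] / [2, 5] / [3, 8] / [6]
Final shape: (3, 2, 2, 1).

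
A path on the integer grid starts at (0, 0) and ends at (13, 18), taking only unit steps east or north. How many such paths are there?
Number of paths = 206253075

A monotone lattice path from (0, 0) to (13, 18) consists of 13 east steps and 18 north steps in some order, so it is determined by which 13 of the 31 steps are east. The count is C(31, 13) = 206253075.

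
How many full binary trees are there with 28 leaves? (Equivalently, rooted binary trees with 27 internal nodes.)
C_27 = 69533550916004

These full binary trees are counted by the Catalan number C_n = (1/(n + 1)) · C(2n, n). For n = 27: C_27 = (1/28) · C(54, 27) = 1946939425648112/28 = 69533550916004.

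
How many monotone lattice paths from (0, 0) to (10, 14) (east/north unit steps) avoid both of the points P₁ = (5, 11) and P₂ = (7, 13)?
Number of paths = 1511400

Inclusion–exclusion. Total paths: C(24, 10) = 1961256. Through P₁: C(16, 5)·C(8, 5) = 244608. Through P₂: C(20, 7)·C(4, 3) = 310080. Since P₁ is strictly southwest of P₂, a monotone path through both must visit P₁ then P₂; paths through both = C(16, 5)·C(4, 2)·C(4, 3) = 104832. Avoid both = 1961256 − 244608 − 310080 + 104832 = 1511400.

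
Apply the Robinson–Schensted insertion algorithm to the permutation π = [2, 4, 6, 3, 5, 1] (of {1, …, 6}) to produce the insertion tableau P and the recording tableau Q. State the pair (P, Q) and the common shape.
P = [1, 3, 5] / [2, 6] / [4];  Q = [1, 2, 3] / [4, 5] / [6];  common shape = (3, 2, 1)

Row-insert the values π_1, π_2, … into P one at a time, bumping the leftmost entry strictly greater than the inserted value down to the next row. The recording tableau Q records, in position (i, j), the step at which that cell was added to P.
  Insert 2 (step 1): P = [2];  Q = [1]
  Insert 4 (step 2): P = [2, 4];  Q = [1, 2]
  Insert 6 (step 3): P = [2, 4, 6];  Q = [1, 2, 3]
  Insert 3 (step 4): P = [2, 3, 6] / [4];  Q = [1, 2, 3] / [4]
  Insert 5 (step 5): P = [2, 3, 5] / [4, 6];  Q = [1, 2, 3] / [4, 5]
  Insert 1 (step 6): P = [1, 3, 5] / [2, 6] / [4];  Q = [1, 2, 3] / [4, 5] / [6]
Final shape: (3, 2, 1).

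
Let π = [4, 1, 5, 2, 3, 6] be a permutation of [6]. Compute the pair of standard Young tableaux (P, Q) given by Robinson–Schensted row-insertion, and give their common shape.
P = [1, 2, 3, 6] / [4, 5];  Q = [1, 3, 5, 6] / [2, 4];  common shape = (4, 2)

Row-insert the values π_1, π_2, … into P one at a time, bumping the leftmost entry strictly greater than the inserted value down to the next row. The recording tableau Q records, in position (i, j), the step at which that cell was added to P.
  Insert 4 (step 1): P = [4];  Q = [1]
  Insert 1 (step 2): P = [1] / [4];  Q = [1] / [2]
  Insert 5 (step 3): P = [1, 5] / [4];  Q = [1, 3] / [2]
  Insert 2 (step 4): P = [1, 2] / [4, 5];  Q = [1, 3] / [2, 4]
  Insert 3 (step 5): P = [1, 2, 3] / [4, 5];  Q = [1, 3, 5] / [2, 4]
  Insert 6 (step 6): P = [1, 2, 3, 6] / [4, 5];  Q = [1, 3, 5, 6] / [2, 4]
Final shape: (4, 2).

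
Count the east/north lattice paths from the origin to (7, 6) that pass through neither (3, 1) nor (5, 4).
Number of paths = 696

Inclusion–exclusion. Total paths: C(13, 7) = 1716. Through P₁: C(4, 3)·C(9, 4) = 504. Through P₂: C(9, 5)·C(4, 2) = 756. Since P₁ is strictly southwest of P₂, a monotone path through both must visit P₁ then P₂; paths through both = C(4, 3)·C(5, 2)·C(4, 2) = 240. Avoid both = 1716 − 504 − 756 + 240 = 696.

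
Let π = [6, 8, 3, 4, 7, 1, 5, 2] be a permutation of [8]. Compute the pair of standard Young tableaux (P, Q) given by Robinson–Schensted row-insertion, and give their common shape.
P = [1, 2, 5] / [3, 4] / [6, 7] / [8];  Q = [1, 2, 5] / [3, 4] / [6, 7] / [8];  common shape = (3, 2, 2, 1)

Row-insert the values π_1, π_2, … into P one at a time, bumping the leftmost entry strictly greater than the inserted value down to the next row. The recording tableau Q records, in position (i, j), the step at which that cell was added to P.
  Insert 6 (step 1): P = [6];  Q = [1]
  Insert 8 (step 2): P = [6, 8];  Q = [1, 2]
  Insert 3 (step 3): P = [3, 8] / [6];  Q = [1, 2] / [3]
  Insert 4 (step 4): P = [3, 4] / [6, 8];  Q = [1, 2] / [3, 4]
  Insert 7 (step 5): P = [3, 4, 7] / [6, 8];  Q = [1, 2, 5] / [3, 4]
  Insert 1 (step 6): P = [1, 4, 7] / [3, 8] / [6];  Q = [1, 2, 5] / [3, 4] / [6]
  Insert 5 (step 7): P = [1, 4, 5] / [3, 7] / [6, 8];  Q = [1, 2, 5] / [3, 4] / [6, 7]
  Insert 2 (step 8): P = [1, 2, 5] / [3, 4] / [6, 7] / [8];  Q = [1, 2, 5] / [3, 4] / [6, 7] / [8]
Final shape: (3, 2, 2, 1).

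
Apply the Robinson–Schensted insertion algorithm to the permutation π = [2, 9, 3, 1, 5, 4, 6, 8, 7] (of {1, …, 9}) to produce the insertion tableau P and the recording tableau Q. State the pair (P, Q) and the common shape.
P = [1, 3, 4, 6, 7] / [2, 5, 8] / [9];  Q = [1, 2, 5, 7, 8] / [3, 6, 9] / [4];  common shape = (5, 3, 1)

Row-insert the values π_1, π_2, … into P one at a time, bumping the leftmost entry strictly greater than the inserted value down to the next row. The recording tableau Q records, in position (i, j), the step at which that cell was added to P.
  Insert 2 (step 1): P = [2];  Q = [1]
  Insert 9 (step 2): P = [2, 9];  Q = [1, 2]
  Insert 3 (step 3): P = [2, 3] / [9];  Q = [1, 2] / [3]
  Insert 1 (step 4): P = [1, 3] / [2] / [9];  Q = [1, 2] / [3] / [4]
  Insert 5 (step 5): P = [1, 3, 5] / [2] / [9];  Q = [1, 2, 5] / [3] / [4]
  Insert 4 (step 6): P = [1, 3, 4] / [2, 5] / [9];  Q = [1, 2, 5] / [3, 6] / [4]
  Insert 6 (step 7): P = [1, 3, 4, 6] / [2, 5] / [9];  Q = [1, 2, 5, 7] / [3, 6] / [4]
  Insert 8 (step 8): P = [1, 3, 4, 6, 8] / [2, 5] / [9];  Q = [1, 2, 5, 7, 8] / [3, 6] / [4]
  Insert 7 (step 9): P = [1, 3, 4, 6, 7] / [2, 5, 8] / [9];  Q = [1, 2, 5, 7, 8] / [3, 6, 9] / [4]
Final shape: (5, 3, 1).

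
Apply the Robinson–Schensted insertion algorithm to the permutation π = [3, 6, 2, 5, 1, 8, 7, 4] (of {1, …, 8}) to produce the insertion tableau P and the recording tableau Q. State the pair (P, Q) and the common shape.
P = [1, 4, 7] / [2, 5, 8] / [3, 6];  Q = [1, 2, 6] / [3, 4, 7] / [5, 8];  common shape = (3, 3, 2)

Row-insert the values π_1, π_2, … into P one at a time, bumping the leftmost entry strictly greater than the inserted value down to the next row. The recording tableau Q records, in position (i, j), the step at which that cell was added to P.
  Insert 3 (step 1): P = [3];  Q = [1]
  Insert 6 (step 2): P = [3, 6];  Q = [1, 2]
  Insert 2 (step 3): P = [2, 6] / [3];  Q = [1, 2] / [3]
  Insert 5 (step 4): P = [2, 5] / [3, 6];  Q = [1, 2] / [3, 4]
  Insert 1 (step 5): P = [1, 5] / [2, 6] / [3];  Q = [1, 2] / [3, 4] / [5]
  Insert 8 (step 6): P = [1, 5, 8] / [2, 6] / [3];  Q = [1, 2, 6] / [3, 4] / [5]
  Insert 7 (step 7): P = [1, 5, 7] / [2, 6, 8] / [3];  Q = [1, 2, 6] / [3, 4, 7] / [5]
  Insert 4 (step 8): P = [1, 4, 7] / [2, 5, 8] / [3, 6];  Q = [1, 2, 6] / [3, 4, 7] / [5, 8]
Final shape: (3, 3, 2).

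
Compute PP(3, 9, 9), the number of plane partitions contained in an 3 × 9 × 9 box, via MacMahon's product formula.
PP(3, 9, 9) = 1371597504992

Evaluate the triple product over i = 1..3, j = 1..9, k = 1..9. The factors are (2/1) · (3/2) · (4/3) · (5/4) · (6/5) · (7/6) · (8/7) · (9/8) · … (243 factors total). The numerators and denominators telescope so the product is an integer; carrying out the multiplication exactly gives PP(3, 9, 9) = 1371597504992.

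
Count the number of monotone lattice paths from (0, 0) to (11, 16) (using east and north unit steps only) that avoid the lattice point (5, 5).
Number of paths = 9919143

Total paths from (0, 0) to (11, 16): C(27, 11) = 13037895. Paths through (5, 5): (paths (0, 0) → (5, 5)) × (paths (5, 5) → (11, 16)) = C(10, 5) · C(17, 6) = 252 · 12376 = 3118752. Avoidance count = 13037895 − 3118752 = 9919143.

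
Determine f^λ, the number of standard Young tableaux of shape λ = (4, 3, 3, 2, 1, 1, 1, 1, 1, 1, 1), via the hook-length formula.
# SYT of shape (4, 3, 3, 2, 1, 1, 1, 1, 1, 1, 1) = 2519400

Hook-length formula: f^λ = n! / Π hook(c), product over all cells c of the Young diagram. For λ = (4, 3, 3, 2, 1, 1, 1, 1, 1, 1, 1), n = 19 boxes. Hook lengths by row (left-to-right, top-to-bottom): [14, 6, 4, 1]; [12, 4, 2]; [11, 3, 1]; [9, 1]; [7]; [6]; [5]; [4]; [3]; [2]; [1]. Product of hooks = 48283361280. So f^λ = 19! / 48283361280 = 121645100408832000 / 48283361280 = 2519400.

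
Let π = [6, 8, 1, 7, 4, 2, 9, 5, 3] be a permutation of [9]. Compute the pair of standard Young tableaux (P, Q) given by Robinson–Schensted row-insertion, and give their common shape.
P = [1, 2, 3] / [4, 5, 9] / [6, 7] / [8];  Q = [1, 2, 7] / [3, 4, 8] / [5, 9] / [6];  common shape = (3, 3, 2, 1)

Row-insert the values π_1, π_2, … into P one at a time, bumping the leftmost entry strictly greater than the inserted value down to the next row. The recording tableau Q records, in position (i, j), the step at which that cell was added to P.
  Insert 6 (step 1): P = [6];  Q = [1]
  Insert 8 (step 2): P = [6, 8];  Q = [1, 2]
  Insert 1 (step 3): P = [1, 8] / [6];  Q = [1, 2] / [3]
  Insert 7 (step 4): P = [1, 7] / [6, 8];  Q = [1, 2] / [3, 4]
  Insert 4 (step 5): P = [1, 4] / [6, 7] / [8];  Q = [1, 2] / [3, 4] / [5]
  Insert 2 (step 6): P = [1, 2] / [4, 7] / [6] / [8];  Q = [1, 2] / [3, 4] / [5] / [6]
  Insert 9 (step 7): P = [1, 2, 9] / [4, 7] / [6] / [8];  Q = [1, 2, 7] / [3, 4] / [5] / [6]
  Insert 5 (step 8): P = [1, 2, 5] / [4, 7, 9] / [6] / [8];  Q = [1, 2, 7] / [3, 4, 8] / [5] / [6]
  Insert 3 (step 9): P = [1, 2, 3] / [4, 5, 9] / [6, 7] / [8];  Q = [1, 2, 7] / [3, 4, 8] / [5, 9] / [6]
Final shape: (3, 3, 2, 1).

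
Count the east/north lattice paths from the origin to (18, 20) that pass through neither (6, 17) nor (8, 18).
Number of paths = 33448947081

Inclusion–exclusion. Total paths: C(38, 18) = 33578000610. Through P₁: C(23, 6)·C(15, 12) = 45930885. Through P₂: C(26, 8)·C(12, 10) = 103110150. Since P₁ is strictly southwest of P₂, a monotone path through both must visit P₁ then P₂; paths through both = C(23, 6)·C(3, 2)·C(12, 10) = 19987506. Avoid both = 33578000610 − 45930885 − 103110150 + 19987506 = 33448947081.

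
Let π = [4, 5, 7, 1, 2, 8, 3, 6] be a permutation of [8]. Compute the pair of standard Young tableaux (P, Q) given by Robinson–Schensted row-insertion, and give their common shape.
P = [1, 2, 3, 6] / [4, 5, 7, 8];  Q = [1, 2, 3, 6] / [4, 5, 7, 8];  common shape = (4, 4)

Row-insert the values π_1, π_2, … into P one at a time, bumping the leftmost entry strictly greater than the inserted value down to the next row. The recording tableau Q records, in position (i, j), the step at which that cell was added to P.
  Insert 4 (step 1): P = [4];  Q = [1]
  Insert 5 (step 2): P = [4, 5];  Q = [1, 2]
  Insert 7 (step 3): P = [4, 5, 7];  Q = [1, 2, 3]
  Insert 1 (step 4): P = [1, 5, 7] / [4];  Q = [1, 2, 3] / [4]
  Insert 2 (step 5): P = [1, 2, 7] / [4, 5];  Q = [1, 2, 3] / [4, 5]
  Insert 8 (step 6): P = [1, 2, 7, 8] / [4, 5];  Q = [1, 2, 3, 6] / [4, 5]
  Insert 3 (step 7): P = [1, 2, 3, 8] / [4, 5, 7];  Q = [1, 2, 3, 6] / [4, 5, 7]
  Insert 6 (step 8): P = [1, 2, 3, 6] / [4, 5, 7, 8];  Q = [1, 2, 3, 6] / [4, 5, 7, 8]
Final shape: (4, 4).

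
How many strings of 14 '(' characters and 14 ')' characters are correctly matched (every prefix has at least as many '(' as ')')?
C_14 = 2674440

These balanced parentheses are counted by the Catalan number C_n = (1/(n + 1)) · C(2n, n). For n = 14: C_14 = (1/15) · C(28, 14) = 40116600/15 = 2674440.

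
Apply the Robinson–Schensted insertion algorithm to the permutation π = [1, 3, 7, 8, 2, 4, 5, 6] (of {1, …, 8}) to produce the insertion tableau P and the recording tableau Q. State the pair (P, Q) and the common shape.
P = [1, 2, 4, 5, 6] / [3, 7, 8];  Q = [1, 2, 3, 4, 8] / [5, 6, 7];  common shape = (5, 3)

Row-insert the values π_1, π_2, … into P one at a time, bumping the leftmost entry strictly greater than the inserted value down to the next row. The recording tableau Q records, in position (i, j), the step at which that cell was added to P.
  Insert 1 (step 1): P = [1];  Q = [1]
  Insert 3 (step 2): P = [1, 3];  Q = [1, 2]
  Insert 7 (step 3): P = [1, 3, 7];  Q = [1, 2, 3]
  Insert 8 (step 4): P = [1, 3, 7, 8];  Q = [1, 2, 3, 4]
  Insert 2 (step 5): P = [1, 2, 7, 8] / [3];  Q = [1, 2, 3, 4] / [5]
  Insert 4 (step 6): P = [1, 2, 4, 8] / [3, 7];  Q = [1, 2, 3, 4] / [5, 6]
  Insert 5 (step 7): P = [1, 2, 4, 5] / [3, 7, 8];  Q = [1, 2, 3, 4] / [5, 6, 7]
  Insert 6 (step 8): P = [1, 2, 4, 5, 6] / [3, 7, 8];  Q = [1, 2, 3, 4, 8] / [5, 6, 7]
Final shape: (5, 3).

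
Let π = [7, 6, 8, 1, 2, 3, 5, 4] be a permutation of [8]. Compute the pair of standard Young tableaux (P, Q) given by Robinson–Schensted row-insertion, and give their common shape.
P = [1, 2, 3, 4] / [5, 8] / [6] / [7];  Q = [1, 3, 6, 7] / [2, 5] / [4] / [8];  common shape = (4, 2, 1, 1)

Row-insert the values π_1, π_2, … into P one at a time, bumping the leftmost entry strictly greater than the inserted value down to the next row. The recording tableau Q records, in position (i, j), the step at which that cell was added to P.
  Insert 7 (step 1): P = [7];  Q = [1]
  Insert 6 (step 2): P = [6] / [7];  Q = [1] / [2]
  Insert 8 (step 3): P = [6, 8] / [7];  Q = [1, 3] / [2]
  Insert 1 (step 4): P = [1, 8] / [6] / [7];  Q = [1, 3] / [2] / [4]
  Insert 2 (step 5): P = [1, 2] / [6, 8] / [7];  Q = [1, 3] / [2, 5] / [4]
  Insert 3 (step 6): P = [1, 2, 3] / [6, 8] / [7];  Q = [1, 3, 6] / [2, 5] / [4]
  Insert 5 (step 7): P = [1, 2, 3, 5] / [6, 8] / [7];  Q = [1, 3, 6, 7] / [2, 5] / [4]
  Insert 4 (step 8): P = [1, 2, 3, 4] / [5, 8] / [6] / [7];  Q = [1, 3, 6, 7] / [2, 5] / [4] / [8]
Final shape: (4, 2, 1, 1).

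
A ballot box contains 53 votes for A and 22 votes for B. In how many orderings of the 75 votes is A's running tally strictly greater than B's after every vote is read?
Strict-lead orderings = 2134132110284251752

Total orderings of the 75 votes with 53 for A: C(75, 53) = 5163222847461899400. By the Bertrand ballot formula (Cycle Lemma / reflection principle), the number of orderings in which A is strictly ahead of B throughout is (p − q)/(p + q) · C(p + q, p) = (53 − 22)/(53 + 22) · 5163222847461899400 = 2134132110284251752.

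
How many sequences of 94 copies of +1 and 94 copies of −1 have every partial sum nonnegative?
C_94 = 239993345518077005168915776623476723006280827488229600

These ballot sequences are counted by the Catalan number C_n = (1/(n + 1)) · C(2n, n). For n = 94: C_94 = (1/95) · C(188, 94) = 22799367824217315491046998779230288685596678611381812000/95 = 239993345518077005168915776623476723006280827488229600.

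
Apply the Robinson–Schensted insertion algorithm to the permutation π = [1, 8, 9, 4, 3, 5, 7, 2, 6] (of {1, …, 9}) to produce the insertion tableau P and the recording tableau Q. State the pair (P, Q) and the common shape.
P = [1, 2, 5, 6] / [3, 7] / [4, 9] / [8];  Q = [1, 2, 3, 7] / [4, 6] / [5, 9] / [8];  common shape = (4, 2, 2, 1)

Row-insert the values π_1, π_2, … into P one at a time, bumping the leftmost entry strictly greater than the inserted value down to the next row. The recording tableau Q records, in position (i, j), the step at which that cell was added to P.
  Insert 1 (step 1): P = [1];  Q = [1]
  Insert 8 (step 2): P = [1, 8];  Q = [1, 2]
  Insert 9 (step 3): P = [1, 8, 9];  Q = [1, 2, 3]
  Insert 4 (step 4): P = [1, 4, 9] / [8];  Q = [1, 2, 3] / [4]
  Insert 3 (step 5): P = [1, 3, 9] / [4] / [8];  Q = [1, 2, 3] / [4] / [5]
  Insert 5 (step 6): P = [1, 3, 5] / [4, 9] / [8];  Q = [1, 2, 3] / [4, 6] / [5]
  Insert 7 (step 7): P = [1, 3, 5, 7] / [4, 9] / [8];  Q = [1, 2, 3, 7] / [4, 6] / [5]
  Insert 2 (step 8): P = [1, 2, 5, 7] / [3, 9] / [4] / [8];  Q = [1, 2, 3, 7] / [4, 6] / [5] / [8]
  Insert 6 (step 9): P = [1, 2, 5, 6] / [3, 7] / [4, 9] / [8];  Q = [1, 2, 3, 7] / [4, 6] / [5, 9] / [8]
Final shape: (4, 2, 2, 1).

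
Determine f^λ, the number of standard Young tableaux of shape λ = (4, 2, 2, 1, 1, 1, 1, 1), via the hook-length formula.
# SYT of shape (4, 2, 2, 1, 1, 1, 1, 1) = 4212

Hook-length formula: f^λ = n! / Π hook(c), product over all cells c of the Young diagram. For λ = (4, 2, 2, 1, 1, 1, 1, 1), n = 13 boxes. Hook lengths by row (left-to-right, top-to-bottom): [11, 5, 2, 1]; [8, 2]; [7, 1]; [5]; [4]; [3]; [2]; [1]. Product of hooks = 1478400. So f^λ = 13! / 1478400 = 6227020800 / 1478400 = 4212.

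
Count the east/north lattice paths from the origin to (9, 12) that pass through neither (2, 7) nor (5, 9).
Number of paths = 207948

Inclusion–exclusion. Total paths: C(21, 9) = 293930. Through P₁: C(9, 2)·C(12, 7) = 28512. Through P₂: C(14, 5)·C(7, 4) = 70070. Since P₁ is strictly southwest of P₂, a monotone path through both must visit P₁ then P₂; paths through both = C(9, 2)·C(5, 3)·C(7, 4) = 12600. Avoid both = 293930 − 28512 − 70070 + 12600 = 207948.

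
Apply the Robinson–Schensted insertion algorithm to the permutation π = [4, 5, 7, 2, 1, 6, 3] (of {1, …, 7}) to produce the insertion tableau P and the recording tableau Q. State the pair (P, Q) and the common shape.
P = [1, 3, 6] / [2, 5] / [4, 7];  Q = [1, 2, 3] / [4, 6] / [5, 7];  common shape = (3, 2, 2)

Row-insert the values π_1, π_2, … into P one at a time, bumping the leftmost entry strictly greater than the inserted value down to the next row. The recording tableau Q records, in position (i, j), the step at which that cell was added to P.
  Insert 4 (step 1): P = [4];  Q = [1]
  Insert 5 (step 2): P = [4, 5];  Q = [1, 2]
  Insert 7 (step 3): P = [4, 5, 7];  Q = [1, 2, 3]
  Insert 2 (step 4): P = [2, 5, 7] / [4];  Q = [1, 2, 3] / [4]
  Insert 1 (step 5): P = [1, 5, 7] / [2] / [4];  Q = [1, 2, 3] / [4] / [5]
  Insert 6 (step 6): P = [1, 5, 6] / [2, 7] / [4];  Q = [1, 2, 3] / [4, 6] / [5]
  Insert 3 (step 7): P = [1, 3, 6] / [2, 5] / [4, 7];  Q = [1, 2, 3] / [4, 6] / [5, 7]
Final shape: (3, 2, 2).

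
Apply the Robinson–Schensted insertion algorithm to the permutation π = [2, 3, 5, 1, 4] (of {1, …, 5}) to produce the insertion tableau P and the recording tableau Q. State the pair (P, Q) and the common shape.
P = [1, 3, 4] / [2, 5];  Q = [1, 2, 3] / [4, 5];  common shape = (3, 2)

Row-insert the values π_1, π_2, … into P one at a time, bumping the leftmost entry strictly greater than the inserted value down to the next row. The recording tableau Q records, in position (i, j), the step at which that cell was added to P.
  Insert 2 (step 1): P = [2];  Q = [1]
  Insert 3 (step 2): P = [2, 3];  Q = [1, 2]
  Insert 5 (step 3): P = [2, 3, 5];  Q = [1, 2, 3]
  Insert 1 (step 4): P = [1, 3, 5] / [2];  Q = [1, 2, 3] / [4]
  Insert 4 (step 5): P = [1, 3, 4] / [2, 5];  Q = [1, 2, 3] / [4, 5]
Final shape: (3, 2).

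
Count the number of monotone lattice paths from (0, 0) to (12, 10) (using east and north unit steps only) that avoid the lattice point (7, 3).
Number of paths = 551606

Total paths from (0, 0) to (12, 10): C(22, 12) = 646646. Paths through (7, 3): (paths (0, 0) → (7, 3)) × (paths (7, 3) → (12, 10)) = C(10, 7) · C(12, 5) = 120 · 792 = 95040. Avoidance count = 646646 − 95040 = 551606.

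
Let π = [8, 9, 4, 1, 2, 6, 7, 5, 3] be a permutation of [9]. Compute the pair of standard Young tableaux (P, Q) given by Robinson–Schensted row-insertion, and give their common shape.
P = [1, 2, 3, 7] / [4, 5] / [6, 9] / [8];  Q = [1, 2, 6, 7] / [3, 5] / [4, 8] / [9];  common shape = (4, 2, 2, 1)

Row-insert the values π_1, π_2, … into P one at a time, bumping the leftmost entry strictly greater than the inserted value down to the next row. The recording tableau Q records, in position (i, j), the step at which that cell was added to P.
  Insert 8 (step 1): P = [8];  Q = [1]
  Insert 9 (step 2): P = [8, 9];  Q = [1, 2]
  Insert 4 (step 3): P = [4, 9] / [8];  Q = [1, 2] / [3]
  Insert 1 (step 4): P = [1, 9] / [4] / [8];  Q = [1, 2] / [3] / [4]
  Insert 2 (step 5): P = [1, 2] / [4, 9] / [8];  Q = [1, 2] / [3, 5] / [4]
  Insert 6 (step 6): P = [1, 2, 6] / [4, 9] / [8];  Q = [1, 2, 6] / [3, 5] / [4]
  Insert 7 (step 7): P = [1, 2, 6, 7] / [4, 9] / [8];  Q = [1, 2, 6, 7] / [3, 5] / [4]
  Insert 5 (step 8): P = [1, 2, 5, 7] / [4, 6] / [8, 9];  Q = [1, 2, 6, 7] / [3, 5] / [4, 8]
  Insert 3 (step 9): P = [1, 2, 3, 7] / [4, 5] / [6, 9] / [8];  Q = [1, 2, 6, 7] / [3, 5] / [4, 8] / [9]
Final shape: (4, 2, 2, 1).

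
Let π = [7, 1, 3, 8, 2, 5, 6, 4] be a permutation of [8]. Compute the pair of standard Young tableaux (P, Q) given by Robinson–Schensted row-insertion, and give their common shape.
P = [1, 2, 4, 6] / [3, 5] / [7, 8];  Q = [1, 3, 4, 7] / [2, 6] / [5, 8];  common shape = (4, 2, 2)

Row-insert the values π_1, π_2, … into P one at a time, bumping the leftmost entry strictly greater than the inserted value down to the next row. The recording tableau Q records, in position (i, j), the step at which that cell was added to P.
  Insert 7 (step 1): P = [7];  Q = [1]
  Insert 1 (step 2): P = [1] / [7];  Q = [1] / [2]
  Insert 3 (step 3): P = [1, 3] / [7];  Q = [1, 3] / [2]
  Insert 8 (step 4): P = [1, 3, 8] / [7];  Q = [1, 3, 4] / [2]
  Insert 2 (step 5): P = [1, 2, 8] / [3] / [7];  Q = [1, 3, 4] / [2] / [5]
  Insert 5 (step 6): P = [1, 2, 5] / [3, 8] / [7];  Q = [1, 3, 4] / [2, 6] / [5]
  Insert 6 (step 7): P = [1, 2, 5, 6] / [3, 8] / [7];  Q = [1, 3, 4, 7] / [2, 6] / [5]
  Insert 4 (step 8): P = [1, 2, 4, 6] / [3, 5] / [7, 8];  Q = [1, 3, 4, 7] / [2, 6] / [5, 8]
Final shape: (4, 2, 2).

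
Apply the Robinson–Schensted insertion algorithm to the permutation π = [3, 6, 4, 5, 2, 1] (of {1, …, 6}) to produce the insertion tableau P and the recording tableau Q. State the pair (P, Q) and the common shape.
P = [1, 4, 5] / [2] / [3] / [6];  Q = [1, 2, 4] / [3] / [5] / [6];  common shape = (3, 1, 1, 1)

Row-insert the values π_1, π_2, … into P one at a time, bumping the leftmost entry strictly greater than the inserted value down to the next row. The recording tableau Q records, in position (i, j), the step at which that cell was added to P.
  Insert 3 (step 1): P = [3];  Q = [1]
  Insert 6 (step 2): P = [3, 6];  Q = [1, 2]
  Insert 4 (step 3): P = [3, 4] / [6];  Q = [1, 2] / [3]
  Insert 5 (step 4): P = [3, 4, 5] / [6];  Q = [1, 2, 4] / [3]
  Insert 2 (step 5): P = [2, 4, 5] / [3] / [6];  Q = [1, 2, 4] / [3] / [5]
  Insert 1 (step 6): P = [1, 4, 5] / [2] / [3] / [6];  Q = [1, 2, 4] / [3] / [5] / [6]
Final shape: (3, 1, 1, 1).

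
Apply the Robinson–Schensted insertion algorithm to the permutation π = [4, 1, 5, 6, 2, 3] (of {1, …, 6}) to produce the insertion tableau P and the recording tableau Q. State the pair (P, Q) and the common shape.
P = [1, 2, 3] / [4, 5, 6];  Q = [1, 3, 4] / [2, 5, 6];  common shape = (3, 3)

Row-insert the values π_1, π_2, … into P one at a time, bumping the leftmost entry strictly greater than the inserted value down to the next row. The recording tableau Q records, in position (i, j), the step at which that cell was added to P.
  Insert 4 (step 1): P = [4];  Q = [1]
  Insert 1 (step 2): P = [1] / [4];  Q = [1] / [2]
  Insert 5 (step 3): P = [1, 5] / [4];  Q = [1, 3] / [2]
  Insert 6 (step 4): P = [1, 5, 6] / [4];  Q = [1, 3, 4] / [2]
  Insert 2 (step 5): P = [1, 2, 6] / [4, 5];  Q = [1, 3, 4] / [2, 5]
  Insert 3 (step 6): P = [1, 2, 3] / [4, 5, 6];  Q = [1, 3, 4] / [2, 5, 6]
Final shape: (3, 3).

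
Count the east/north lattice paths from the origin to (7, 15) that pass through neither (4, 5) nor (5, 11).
Number of paths = 82218

Inclusion–exclusion. Total paths: C(22, 7) = 170544. Through P₁: C(9, 4)·C(13, 3) = 36036. Through P₂: C(16, 5)·C(6, 2) = 65520. Since P₁ is strictly southwest of P₂, a monotone path through both must visit P₁ then P₂; paths through both = C(9, 4)·C(7, 1)·C(6, 2) = 13230. Avoid both = 170544 − 36036 − 65520 + 13230 = 82218.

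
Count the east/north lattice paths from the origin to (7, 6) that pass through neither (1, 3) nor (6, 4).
Number of paths = 822

Inclusion–exclusion. Total paths: C(13, 7) = 1716. Through P₁: C(4, 1)·C(9, 6) = 336. Through P₂: C(10, 6)·C(3, 1) = 630. Since P₁ is strictly southwest of P₂, a monotone path through both must visit P₁ then P₂; paths through both = C(4, 1)·C(6, 5)·C(3, 1) = 72. Avoid both = 1716 − 336 − 630 + 72 = 822.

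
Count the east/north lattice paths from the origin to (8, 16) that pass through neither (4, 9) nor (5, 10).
Number of paths = 367389

Inclusion–exclusion. Total paths: C(24, 8) = 735471. Through P₁: C(13, 4)·C(11, 4) = 235950. Through P₂: C(15, 5)·C(9, 3) = 252252. Since P₁ is strictly southwest of P₂, a monotone path through both must visit P₁ then P₂; paths through both = C(13, 4)·C(2, 1)·C(9, 3) = 120120. Avoid both = 735471 − 235950 − 252252 + 120120 = 367389.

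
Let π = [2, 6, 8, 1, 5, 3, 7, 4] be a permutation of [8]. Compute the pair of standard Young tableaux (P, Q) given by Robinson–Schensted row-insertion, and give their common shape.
P = [1, 3, 4] / [2, 5, 7] / [6, 8];  Q = [1, 2, 3] / [4, 5, 7] / [6, 8];  common shape = (3, 3, 2)

Row-insert the values π_1, π_2, … into P one at a time, bumping the leftmost entry strictly greater than the inserted value down to the next row. The recording tableau Q records, in position (i, j), the step at which that cell was added to P.
  Insert 2 (step 1): P = [2];  Q = [1]
  Insert 6 (step 2): P = [2, 6];  Q = [1, 2]
  Insert 8 (step 3): P = [2, 6, 8];  Q = [1, 2, 3]
  Insert 1 (step 4): P = [1, 6, 8] / [2];  Q = [1, 2, 3] / [4]
  Insert 5 (step 5): P = [1, 5, 8] / [2, 6];  Q = [1, 2, 3] / [4, 5]
  Insert 3 (step 6): P = [1, 3, 8] / [2, 5] / [6];  Q = [1, 2, 3] / [4, 5] / [6]
  Insert 7 (step 7): P = [1, 3, 7] / [2, 5, 8] / [6];  Q = [1, 2, 3] / [4, 5, 7] / [6]
  Insert 4 (step 8): P = [1, 3, 4] / [2, 5, 7] / [6, 8];  Q = [1, 2, 3] / [4, 5, 7] / [6, 8]
Final shape: (3, 3, 2).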